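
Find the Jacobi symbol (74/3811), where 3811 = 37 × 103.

0

Pull out 2: since 3811 ≡ 3 (mod 8), (2/3811) = -1.
Reciprocity: 37 ≡ 1 and 3811 ≡ 3 (mod 4), so (37/3811) = +(3811/37).
Reduce top mod 37: now compute (0/37).
Top reduces to 0: gcd > 1, so the symbol is 0.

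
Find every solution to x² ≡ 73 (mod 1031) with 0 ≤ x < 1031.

445, 586

Since 1031 ≡ 3 (mod 4), a square root of 73 is 73^((1031+1)/4) = 73^258 mod 1031.
Repeated squaring: 73^2≡174, 73^4≡377, 73^8≡882, 73^16≡550, 73^32≡417, 73^64≡681, 73^128≡842, 73^256≡667 (mod 1031).
73^258 = 73^(256+2) ≡ 586 (mod 1031).
Check: 586² = 343396 ≡ 73 (mod 1031). The two roots are 445 and 586.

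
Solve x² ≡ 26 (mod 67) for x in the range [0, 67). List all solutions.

Since 67 ≡ 3 (mod 4), a square root of 26 is 26^((67+1)/4) = 26^17 mod 67.
Repeated squaring: 26^2≡6, 26^4≡36, 26^8≡23, 26^16≡60 (mod 67).
26^17 = 26^(16+1) ≡ 19 (mod 67).
Check: 19² = 361 ≡ 26 (mod 67). The two roots are 19 and 48.

19, 48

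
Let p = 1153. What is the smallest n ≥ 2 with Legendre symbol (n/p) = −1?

(2/1153) = +1, so 2 is a residue.
(3/1153) = +1, so 3 is a residue.
(4/1153) = +1, so 4 is a residue.
(5/1153) = −1, so 5 is the smallest positive non-residue mod 1153.

5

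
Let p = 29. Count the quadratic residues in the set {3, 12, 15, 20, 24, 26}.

2

(3/29) = -1 → non-residue.
(12/29) = -1 → non-residue.
(15/29) = -1 → non-residue.
(20/29) = +1 → QR.
(24/29) = +1 → QR.
(26/29) = -1 → non-residue.
Total quadratic residues among the 6: 2.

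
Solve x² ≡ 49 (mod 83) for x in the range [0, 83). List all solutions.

7, 76

Since 83 ≡ 3 (mod 4), a square root of 49 is 49^((83+1)/4) = 49^21 mod 83.
Repeated squaring: 49^2≡77, 49^4≡36, 49^8≡51, 49^16≡28 (mod 83).
49^21 = 49^(16+4+1) ≡ 7 (mod 83).
Check: 7² = 49 ≡ 49 (mod 83). The two roots are 7 and 76.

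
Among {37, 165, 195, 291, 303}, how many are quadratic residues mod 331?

(37/331) = -1 → non-residue.
(165/331) = +1 → QR.
(195/331) = +1 → QR.
(291/331) = +1 → QR.
(303/331) = +1 → QR.
Total quadratic residues among the 5: 4.

4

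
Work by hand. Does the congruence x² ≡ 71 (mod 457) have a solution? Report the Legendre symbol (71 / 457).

Euler's criterion: (71/457) ≡ 71^228 (mod 457).
71^2 ≡ 14 (mod 457)
71^4 ≡ 196 (mod 457)
71^8 ≡ 28 (mod 457)
71^16 ≡ 327 (mod 457)
71^32 ≡ 448 (mod 457)
71^64 ≡ 81 (mod 457)
71^128 ≡ 163 (mod 457)
71^228 = 71^(128+64+32+4) ≡ 456 (mod 457).
Result is 456 ≡ −1, so (71/457) = −1.

-1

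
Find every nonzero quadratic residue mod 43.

Square k = 1,…,21 (k and 43−k give the same square):
1²=1, 2²=4, 3²=9, 4²=16, 5²=25, 6²=36, 7²≡6, 8²≡21, 9²≡38, 10²≡14, 11²≡35, 12²≡15, 13²≡40, 14²≡24, 15²≡10, 16²≡41, 17²≡31, 18²≡23, 19²≡17, 20²≡13, 21²≡11 (mod 43).
So the quadratic residues mod 43 are {1, 4, 6, 9, 10, 11, 13, 14, 15, 16, 17, 21, 23, 24, 25, 31, 35, 36, 38, 40, 41}.

1 4 6 9 10 11 13 14 15 16 17 21 23 24 25 31 35 36 38 40 41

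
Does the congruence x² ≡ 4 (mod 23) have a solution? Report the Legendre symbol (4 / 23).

Pull out 2^2: since 23 ≡ 7 (mod 8), (2/23) = +1, so (2/23)^2 = +1.
Reached (1/23) = 1. Collecting the sign flips along the way, the symbol is +1.

1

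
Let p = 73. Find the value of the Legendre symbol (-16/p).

Euler's criterion: (-16/73) ≡ 57^36 (mod 73).
57^2 ≡ 37 (mod 73)
57^4 ≡ 55 (mod 73)
57^8 ≡ 32 (mod 73)
57^16 ≡ 2 (mod 73)
57^32 ≡ 4 (mod 73)
57^36 = 57^(32+4) ≡ 1 (mod 73).
Result is 1, so (-16/73) = 1.

1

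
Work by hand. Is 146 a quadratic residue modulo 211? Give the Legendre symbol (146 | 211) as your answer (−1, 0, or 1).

Euler's criterion: (146/211) ≡ 146^105 (mod 211).
146^2 ≡ 5 (mod 211)
146^4 ≡ 25 (mod 211)
146^8 ≡ 203 (mod 211)
146^16 ≡ 64 (mod 211)
146^32 ≡ 87 (mod 211)
146^64 ≡ 184 (mod 211)
146^105 = 146^(64+32+8+1) ≡ 210 (mod 211).
Result is 210 ≡ −1, so (146/211) = −1.

-1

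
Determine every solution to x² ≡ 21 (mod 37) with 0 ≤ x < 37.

13, 24

37 ≡ 1 (mod 4), so we find a root by search.
Trying successive values, 13² = 169 ≡ 21 (mod 37). The other root is 37 − 13 = 24.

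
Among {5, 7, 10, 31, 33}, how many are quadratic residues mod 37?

(5/37) = -1 → non-residue.
(7/37) = +1 → QR.
(10/37) = +1 → QR.
(31/37) = -1 → non-residue.
(33/37) = +1 → QR.
Total quadratic residues among the 5: 3.

3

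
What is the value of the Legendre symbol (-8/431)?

First reduce: -8 ≡ 423 (mod 431).
Reciprocity: 423 ≡ 3 and 431 ≡ 3 (mod 4), so (423/431) = −(431/423).
Reduce top mod 423: now compute (8/423).
Pull out 2^3: since 423 ≡ 7 (mod 8), (2/423) = +1, so (2/423)^3 = +1.
Reached (1/423) = 1. Collecting the sign flips along the way, the symbol is -1.

-1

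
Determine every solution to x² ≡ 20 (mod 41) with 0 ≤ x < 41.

15, 26

41 ≡ 1 (mod 4), so we find a root by search.
Trying successive values, 15² = 225 ≡ 20 (mod 41). The other root is 41 − 15 = 26.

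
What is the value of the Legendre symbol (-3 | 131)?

-1

First reduce: -3 ≡ 128 (mod 131).
Pull out 2^7: since 131 ≡ 3 (mod 8), (2/131) = -1, so (2/131)^7 = -1.
Reached (1/131) = 1. Collecting the sign flips along the way, the symbol is -1.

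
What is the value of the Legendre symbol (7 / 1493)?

Reciprocity: 7 ≡ 3 and 1493 ≡ 1 (mod 4), so (7/1493) = +(1493/7).
Reduce top mod 7: now compute (2/7).
Pull out 2: since 7 ≡ 7 (mod 8), (2/7) = +1.
Reached (1/7) = 1. Collecting the sign flips along the way, the symbol is +1.

1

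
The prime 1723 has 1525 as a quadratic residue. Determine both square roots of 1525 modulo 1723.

Since 1723 ≡ 3 (mod 4), a square root of 1525 is 1525^((1723+1)/4) = 1525^431 mod 1723.
Repeated squaring: 1525^2≡1298, 1525^4≡1433, 1525^8≡1396, 1525^16≡103, 1525^32≡271, 1525^64≡1075, 1525^128≡1215, 1525^256≡1337 (mod 1723).
1525^431 = 1525^(256+128+32+8+4+2+1) ≡ 1574 (mod 1723).
Check: 1574² = 2477476 ≡ 1525 (mod 1723). The two roots are 149 and 1574.

149, 1574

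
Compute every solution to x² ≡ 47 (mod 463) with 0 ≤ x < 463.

Since 463 ≡ 3 (mod 4), a square root of 47 is 47^((463+1)/4) = 47^116 mod 463.
Repeated squaring: 47^2≡357, 47^4≡124, 47^8≡97, 47^16≡149, 47^32≡440, 47^64≡66 (mod 463).
47^116 = 47^(64+32+16+4) ≡ 120 (mod 463).
Check: 120² = 14400 ≡ 47 (mod 463). The two roots are 120 and 343.

120, 343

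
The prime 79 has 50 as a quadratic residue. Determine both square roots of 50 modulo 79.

Since 79 ≡ 3 (mod 4), a square root of 50 is 50^((79+1)/4) = 50^20 mod 79.
Repeated squaring: 50^2≡51, 50^4≡73, 50^8≡36, 50^16≡32 (mod 79).
50^20 = 50^(16+4) ≡ 45 (mod 79).
Check: 45² = 2025 ≡ 50 (mod 79). The two roots are 34 and 45.

34, 45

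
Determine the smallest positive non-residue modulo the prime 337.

(2/337) = +1, so 2 is a residue.
(3/337) = +1, so 3 is a residue.
(4/337) = +1, so 4 is a residue.
(5/337) = −1, so 5 is the smallest positive non-residue mod 337.

5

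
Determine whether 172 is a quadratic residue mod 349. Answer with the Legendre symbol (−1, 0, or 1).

Euler's criterion: (172/349) ≡ 172^174 (mod 349).
172^2 ≡ 268 (mod 349)
172^4 ≡ 279 (mod 349)
172^8 ≡ 14 (mod 349)
172^16 ≡ 196 (mod 349)
172^32 ≡ 26 (mod 349)
172^64 ≡ 327 (mod 349)
172^128 ≡ 135 (mod 349)
172^174 = 172^(128+32+8+4+2) ≡ 348 (mod 349).
Result is 348 ≡ −1, so (172/349) = −1.

-1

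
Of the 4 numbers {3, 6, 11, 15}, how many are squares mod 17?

(3/17) = -1 → non-residue.
(6/17) = -1 → non-residue.
(11/17) = -1 → non-residue.
(15/17) = +1 → QR.
Total quadratic residues among the 4: 1.

1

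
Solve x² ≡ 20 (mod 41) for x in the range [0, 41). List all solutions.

41 ≡ 1 (mod 4), so we find a root by search.
Trying successive values, 15² = 225 ≡ 20 (mod 41). The other root is 41 − 15 = 26.

15, 26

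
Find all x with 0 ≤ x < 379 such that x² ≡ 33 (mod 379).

Since 379 ≡ 3 (mod 4), a square root of 33 is 33^((379+1)/4) = 33^95 mod 379.
Repeated squaring: 33^2≡331, 33^4≡30, 33^8≡142, 33^16≡77, 33^32≡244, 33^64≡33 (mod 379).
33^95 = 33^(64+16+8+4+2+1) ≡ 244 (mod 379).
Check: 244² = 59536 ≡ 33 (mod 379). The two roots are 135 and 244.

135, 244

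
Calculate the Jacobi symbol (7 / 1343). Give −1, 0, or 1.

Reciprocity: 7 ≡ 3 and 1343 ≡ 3 (mod 4), so (7/1343) = −(1343/7).
Reduce top mod 7: now compute (6/7).
Pull out 2: since 7 ≡ 7 (mod 8), (2/7) = +1.
Reciprocity: 3 ≡ 3 and 7 ≡ 3 (mod 4), so (3/7) = −(7/3).
Reduce top mod 3: now compute (1/3).
Reached (1/3) = 1. Collecting the sign flips along the way, the symbol is +1.

1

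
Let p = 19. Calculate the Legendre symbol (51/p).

First reduce: 51 ≡ 13 (mod 19).
Reciprocity: 13 ≡ 1 and 19 ≡ 3 (mod 4), so (13/19) = +(19/13).
Reduce top mod 13: now compute (6/13).
Pull out 2: since 13 ≡ 5 (mod 8), (2/13) = -1.
Reciprocity: 3 ≡ 3 and 13 ≡ 1 (mod 4), so (3/13) = +(13/3).
Reduce top mod 3: now compute (1/3).
Reached (1/3) = 1. Collecting the sign flips along the way, the symbol is -1.

-1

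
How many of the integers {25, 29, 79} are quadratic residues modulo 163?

(25/163) = +1 → QR.
(29/163) = -1 → non-residue.
(79/163) = -1 → non-residue.
Total quadratic residues among the 3: 1.

1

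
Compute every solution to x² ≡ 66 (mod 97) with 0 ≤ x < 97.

97 ≡ 1 (mod 4), so we find a root by search.
Trying successive values, 39² = 1521 ≡ 66 (mod 97). The other root is 97 − 39 = 58.

39, 58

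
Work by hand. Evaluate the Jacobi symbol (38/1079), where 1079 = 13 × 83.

1

Pull out 2: since 1079 ≡ 7 (mod 8), (2/1079) = +1.
Reciprocity: 19 ≡ 3 and 1079 ≡ 3 (mod 4), so (19/1079) = −(1079/19).
Reduce top mod 19: now compute (15/19).
Reciprocity: 15 ≡ 3 and 19 ≡ 3 (mod 4), so (15/19) = −(19/15).
Reduce top mod 15: now compute (4/15).
Pull out 2^2: since 15 ≡ 7 (mod 8), (2/15) = +1, so (2/15)^2 = +1.
Reached (1/15) = 1. Collecting the sign flips along the way, the symbol is +1.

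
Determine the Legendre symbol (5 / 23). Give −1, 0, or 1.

Euler's criterion: (5/23) ≡ 5^11 (mod 23).
5^2 ≡ 2 (mod 23)
5^4 ≡ 4 (mod 23)
5^8 ≡ 16 (mod 23)
5^11 = 5^(8+2+1) ≡ 22 (mod 23).
Result is 22 ≡ −1, so (5/23) = −1.

-1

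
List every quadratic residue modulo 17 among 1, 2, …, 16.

Square k = 1,…,8 (k and 17−k give the same square):
1²=1, 2²=4, 3²=9, 4²=16, 5²≡8, 6²≡2, 7²≡15, 8²≡13 (mod 17).
So the quadratic residues mod 17 are {1, 2, 4, 8, 9, 13, 15, 16}.

1, 2, 4, 8, 9, 13, 15, 16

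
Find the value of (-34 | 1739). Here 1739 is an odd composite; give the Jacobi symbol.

-1

First reduce: -34 ≡ 1705 (mod 1739).
Reciprocity: 1705 ≡ 1 and 1739 ≡ 3 (mod 4), so (1705/1739) = +(1739/1705).
Reduce top mod 1705: now compute (34/1705).
Pull out 2: since 1705 ≡ 1 (mod 8), (2/1705) = +1.
Reciprocity: 17 ≡ 1 and 1705 ≡ 1 (mod 4), so (17/1705) = +(1705/17).
Reduce top mod 17: now compute (5/17).
Reciprocity: 5 ≡ 1 and 17 ≡ 1 (mod 4), so (5/17) = +(17/5).
Reduce top mod 5: now compute (2/5).
Pull out 2: since 5 ≡ 5 (mod 8), (2/5) = -1.
Reached (1/5) = 1. Collecting the sign flips along the way, the symbol is -1.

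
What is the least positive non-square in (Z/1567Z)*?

(2/1567) = +1, so 2 is a residue.
(3/1567) = −1, so 3 is the smallest positive non-residue mod 1567.

3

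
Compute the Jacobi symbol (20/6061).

Pull out 2^2: since 6061 ≡ 5 (mod 8), (2/6061) = -1, so (2/6061)^2 = +1.
Reciprocity: 5 ≡ 1 and 6061 ≡ 1 (mod 4), so (5/6061) = +(6061/5).
Reduce top mod 5: now compute (1/5).
Reached (1/5) = 1. Collecting the sign flips along the way, the symbol is +1.

1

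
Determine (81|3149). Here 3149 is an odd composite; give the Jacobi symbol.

Reciprocity: 81 ≡ 1 and 3149 ≡ 1 (mod 4), so (81/3149) = +(3149/81).
Reduce top mod 81: now compute (71/81).
Reciprocity: 71 ≡ 3 and 81 ≡ 1 (mod 4), so (71/81) = +(81/71).
Reduce top mod 71: now compute (10/71).
Pull out 2: since 71 ≡ 7 (mod 8), (2/71) = +1.
Reciprocity: 5 ≡ 1 and 71 ≡ 3 (mod 4), so (5/71) = +(71/5).
Reduce top mod 5: now compute (1/5).
Reached (1/5) = 1. Collecting the sign flips along the way, the symbol is +1.

1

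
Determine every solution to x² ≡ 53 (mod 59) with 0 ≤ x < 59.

17, 42

Since 59 ≡ 3 (mod 4), a square root of 53 is 53^((59+1)/4) = 53^15 mod 59.
Repeated squaring: 53^2≡36, 53^4≡57, 53^8≡4 (mod 59).
53^15 = 53^(8+4+2+1) ≡ 17 (mod 59).
Check: 17² = 289 ≡ 53 (mod 59). The two roots are 17 and 42.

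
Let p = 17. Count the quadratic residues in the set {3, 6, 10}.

(3/17) = -1 → non-residue.
(6/17) = -1 → non-residue.
(10/17) = -1 → non-residue.
Total quadratic residues among the 3: 0.

0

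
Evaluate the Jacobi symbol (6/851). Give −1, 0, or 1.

-1

Pull out 2: since 851 ≡ 3 (mod 8), (2/851) = -1.
Reciprocity: 3 ≡ 3 and 851 ≡ 3 (mod 4), so (3/851) = −(851/3).
Reduce top mod 3: now compute (2/3).
Pull out 2: since 3 ≡ 3 (mod 8), (2/3) = -1.
Reached (1/3) = 1. Collecting the sign flips along the way, the symbol is -1.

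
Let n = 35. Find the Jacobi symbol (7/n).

Reciprocity: 7 ≡ 3 and 35 ≡ 3 (mod 4), so (7/35) = −(35/7).
Reduce top mod 7: now compute (0/7).
Top reduces to 0: gcd > 1, so the symbol is 0.

0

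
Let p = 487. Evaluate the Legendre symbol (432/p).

Pull out 2^4: since 487 ≡ 7 (mod 8), (2/487) = +1, so (2/487)^4 = +1.
Reciprocity: 27 ≡ 3 and 487 ≡ 3 (mod 4), so (27/487) = −(487/27).
Reduce top mod 27: now compute (1/27).
Reached (1/27) = 1. Collecting the sign flips along the way, the symbol is -1.

-1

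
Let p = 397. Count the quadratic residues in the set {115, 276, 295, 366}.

3

(115/397) = -1 → non-residue.
(276/397) = +1 → QR.
(295/397) = +1 → QR.
(366/397) = +1 → QR.
Total quadratic residues among the 4: 3.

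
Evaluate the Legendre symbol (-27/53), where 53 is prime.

First reduce: -27 ≡ 26 (mod 53).
Pull out 2: since 53 ≡ 5 (mod 8), (2/53) = -1.
Reciprocity: 13 ≡ 1 and 53 ≡ 1 (mod 4), so (13/53) = +(53/13).
Reduce top mod 13: now compute (1/13).
Reached (1/13) = 1. Collecting the sign flips along the way, the symbol is -1.

-1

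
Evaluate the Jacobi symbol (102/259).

1

Pull out 2: since 259 ≡ 3 (mod 8), (2/259) = -1.
Reciprocity: 51 ≡ 3 and 259 ≡ 3 (mod 4), so (51/259) = −(259/51).
Reduce top mod 51: now compute (4/51).
Pull out 2^2: since 51 ≡ 3 (mod 8), (2/51) = -1, so (2/51)^2 = +1.
Reached (1/51) = 1. Collecting the sign flips along the way, the symbol is +1.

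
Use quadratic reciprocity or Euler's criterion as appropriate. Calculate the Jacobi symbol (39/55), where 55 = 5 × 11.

Reciprocity: 39 ≡ 3 and 55 ≡ 3 (mod 4), so (39/55) = −(55/39).
Reduce top mod 39: now compute (16/39).
Pull out 2^4: since 39 ≡ 7 (mod 8), (2/39) = +1, so (2/39)^4 = +1.
Reached (1/39) = 1. Collecting the sign flips along the way, the symbol is -1.

-1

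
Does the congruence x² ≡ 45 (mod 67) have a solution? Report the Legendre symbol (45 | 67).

-1

Euler's criterion: (45/67) ≡ 45^33 (mod 67).
45^2 ≡ 15 (mod 67)
45^4 ≡ 24 (mod 67)
45^8 ≡ 40 (mod 67)
45^16 ≡ 59 (mod 67)
45^32 ≡ 64 (mod 67)
45^33 = 45^(32+1) ≡ 66 (mod 67).
Result is 66 ≡ −1, so (45/67) = −1.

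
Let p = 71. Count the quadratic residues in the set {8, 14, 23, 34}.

(8/71) = +1 → QR.
(14/71) = -1 → non-residue.
(23/71) = -1 → non-residue.
(34/71) = -1 → non-residue.
Total quadratic residues among the 4: 1.

1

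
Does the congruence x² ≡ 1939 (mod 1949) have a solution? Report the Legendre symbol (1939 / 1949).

Reciprocity: 1939 ≡ 3 and 1949 ≡ 1 (mod 4), so (1939/1949) = +(1949/1939).
Reduce top mod 1939: now compute (10/1939).
Pull out 2: since 1939 ≡ 3 (mod 8), (2/1939) = -1.
Reciprocity: 5 ≡ 1 and 1939 ≡ 3 (mod 4), so (5/1939) = +(1939/5).
Reduce top mod 5: now compute (4/5).
Pull out 2^2: since 5 ≡ 5 (mod 8), (2/5) = -1, so (2/5)^2 = +1.
Reached (1/5) = 1. Collecting the sign flips along the way, the symbol is -1.

-1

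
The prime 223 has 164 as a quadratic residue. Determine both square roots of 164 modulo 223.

Since 223 ≡ 3 (mod 4), a square root of 164 is 164^((223+1)/4) = 164^56 mod 223.
Repeated squaring: 164^2≡136, 164^4≡210, 164^8≡169, 164^16≡17, 164^32≡66 (mod 223).
164^56 = 164^(32+16+8) ≡ 68 (mod 223).
Check: 68² = 4624 ≡ 164 (mod 223). The two roots are 68 and 155.

68, 155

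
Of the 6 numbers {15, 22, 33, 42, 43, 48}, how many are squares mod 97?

(15/97) = -1 → non-residue.
(22/97) = +1 → QR.
(33/97) = +1 → QR.
(42/97) = -1 → non-residue.
(43/97) = +1 → QR.
(48/97) = +1 → QR.
Total quadratic residues among the 6: 4.

4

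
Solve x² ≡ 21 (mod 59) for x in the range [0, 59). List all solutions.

27, 32

Since 59 ≡ 3 (mod 4), a square root of 21 is 21^((59+1)/4) = 21^15 mod 59.
Repeated squaring: 21^2≡28, 21^4≡17, 21^8≡53 (mod 59).
21^15 = 21^(8+4+2+1) ≡ 27 (mod 59).
Check: 27² = 729 ≡ 21 (mod 59). The two roots are 27 and 32.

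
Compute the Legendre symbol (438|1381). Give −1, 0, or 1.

-1

Pull out 2: since 1381 ≡ 5 (mod 8), (2/1381) = -1.
Reciprocity: 219 ≡ 3 and 1381 ≡ 1 (mod 4), so (219/1381) = +(1381/219).
Reduce top mod 219: now compute (67/219).
Reciprocity: 67 ≡ 3 and 219 ≡ 3 (mod 4), so (67/219) = −(219/67).
Reduce top mod 67: now compute (18/67).
Pull out 2: since 67 ≡ 3 (mod 8), (2/67) = -1.
Reciprocity: 9 ≡ 1 and 67 ≡ 3 (mod 4), so (9/67) = +(67/9).
Reduce top mod 9: now compute (4/9).
Pull out 2^2: since 9 ≡ 1 (mod 8), (2/9) = +1, so (2/9)^2 = +1.
Reached (1/9) = 1. Collecting the sign flips along the way, the symbol is -1.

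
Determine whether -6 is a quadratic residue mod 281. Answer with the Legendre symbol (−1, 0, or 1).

Euler's criterion: (-6/281) ≡ 275^140 (mod 281).
275^2 ≡ 36 (mod 281)
275^4 ≡ 172 (mod 281)
275^8 ≡ 79 (mod 281)
275^16 ≡ 59 (mod 281)
275^32 ≡ 109 (mod 281)
275^64 ≡ 79 (mod 281)
275^128 ≡ 59 (mod 281)
275^140 = 275^(128+8+4) ≡ 280 (mod 281).
Result is 280 ≡ −1, so (-6/281) = −1.

-1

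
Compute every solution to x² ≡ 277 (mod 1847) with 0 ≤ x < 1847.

130, 1717

Since 1847 ≡ 3 (mod 4), a square root of 277 is 277^((1847+1)/4) = 277^462 mod 1847.
Repeated squaring: 277^2≡1002, 277^4≡1083, 277^8≡44, 277^16≡89, 277^32≡533, 277^64≡1498, 277^128≡1746, 277^256≡966 (mod 1847).
277^462 = 277^(256+128+64+8+4+2) ≡ 1717 (mod 1847).
Check: 1717² = 2948089 ≡ 277 (mod 1847). The two roots are 130 and 1717.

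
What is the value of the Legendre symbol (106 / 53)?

First reduce: 106 ≡ 0 (mod 53).
Top reduces to 0: gcd > 1, so the symbol is 0.

0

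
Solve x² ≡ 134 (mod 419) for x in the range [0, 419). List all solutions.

Since 419 ≡ 3 (mod 4), a square root of 134 is 134^((419+1)/4) = 134^105 mod 419.
Repeated squaring: 134^2≡358, 134^4≡369, 134^8≡405, 134^16≡196, 134^32≡287, 134^64≡245 (mod 419).
134^105 = 134^(64+32+8+1) ≡ 316 (mod 419).
Check: 316² = 99856 ≡ 134 (mod 419). The two roots are 103 and 316.

103, 316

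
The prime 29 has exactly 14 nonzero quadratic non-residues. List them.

Square k = 1,…,14 (k and 29−k give the same square):
1²=1, 2²=4, 3²=9, 4²=16, 5²=25, 6²≡7, 7²≡20, 8²≡6, 9²≡23, 10²≡13, 11²≡5, 12²≡28, 13²≡24, 14²≡22 (mod 29).
The residues are {1, 4, 5, 6, 7, 9, 13, 16, 20, 22, 23, 24, 25, 28}; the non-residues are the remaining 14 nonzero classes.

2 3 8 10 11 12 14 15 17 18 19 21 26 27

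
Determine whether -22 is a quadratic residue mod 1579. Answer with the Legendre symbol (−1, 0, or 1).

1

First reduce: -22 ≡ 1557 (mod 1579).
Reciprocity: 1557 ≡ 1 and 1579 ≡ 3 (mod 4), so (1557/1579) = +(1579/1557).
Reduce top mod 1557: now compute (22/1557).
Pull out 2: since 1557 ≡ 5 (mod 8), (2/1557) = -1.
Reciprocity: 11 ≡ 3 and 1557 ≡ 1 (mod 4), so (11/1557) = +(1557/11).
Reduce top mod 11: now compute (6/11).
Pull out 2: since 11 ≡ 3 (mod 8), (2/11) = -1.
Reciprocity: 3 ≡ 3 and 11 ≡ 3 (mod 4), so (3/11) = −(11/3).
Reduce top mod 3: now compute (2/3).
Pull out 2: since 3 ≡ 3 (mod 8), (2/3) = -1.
Reached (1/3) = 1. Collecting the sign flips along the way, the symbol is +1.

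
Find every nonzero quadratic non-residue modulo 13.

2,5,6,7,8,11

Square k = 1,…,6 (k and 13−k give the same square):
1²=1, 2²=4, 3²=9, 4²≡3, 5²≡12, 6²≡10 (mod 13).
The residues are {1, 3, 4, 9, 10, 12}; the non-residues are the remaining 6 nonzero classes.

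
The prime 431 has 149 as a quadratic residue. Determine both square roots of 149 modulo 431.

48, 383

Since 431 ≡ 3 (mod 4), a square root of 149 is 149^((431+1)/4) = 149^108 mod 431.
Repeated squaring: 149^2≡220, 149^4≡128, 149^8≡6, 149^16≡36, 149^32≡3, 149^64≡9 (mod 431).
149^108 = 149^(64+32+8+4) ≡ 48 (mod 431).
Check: 48² = 2304 ≡ 149 (mod 431). The two roots are 48 and 383.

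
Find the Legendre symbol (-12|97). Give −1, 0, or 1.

1

Euler's criterion: (-12/97) ≡ 85^48 (mod 97).
85^2 ≡ 47 (mod 97)
85^4 ≡ 75 (mod 97)
85^8 ≡ 96 (mod 97)
85^16 ≡ 1 (mod 97)
85^32 ≡ 1 (mod 97)
85^48 = 85^(32+16) ≡ 1 (mod 97).
Result is 1, so (-12/97) = 1.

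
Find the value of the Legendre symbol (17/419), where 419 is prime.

-1

Euler's criterion: (17/419) ≡ 17^209 (mod 419).
17^2 ≡ 289 (mod 419)
17^4 ≡ 140 (mod 419)
17^8 ≡ 326 (mod 419)
17^16 ≡ 269 (mod 419)
17^32 ≡ 293 (mod 419)
17^64 ≡ 373 (mod 419)
17^128 ≡ 21 (mod 419)
17^209 = 17^(128+64+16+1) ≡ 418 (mod 419).
Result is 418 ≡ −1, so (17/419) = −1.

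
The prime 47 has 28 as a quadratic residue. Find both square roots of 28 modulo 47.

13, 34

Since 47 ≡ 3 (mod 4), a square root of 28 is 28^((47+1)/4) = 28^12 mod 47.
Repeated squaring: 28^2≡32, 28^4≡37, 28^8≡6 (mod 47).
28^12 = 28^(8+4) ≡ 34 (mod 47).
Check: 34² = 1156 ≡ 28 (mod 47). The two roots are 13 and 34.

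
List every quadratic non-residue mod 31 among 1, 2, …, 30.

Square k = 1,…,15 (k and 31−k give the same square):
1²=1, 2²=4, 3²=9, 4²=16, 5²=25, 6²≡5, 7²≡18, 8²≡2, 9²≡19, 10²≡7, 11²≡28, 12²≡20, 13²≡14, 14²≡10, 15²≡8 (mod 31).
The residues are {1, 2, 4, 5, 7, 8, 9, 10, 14, 16, 18, 19, 20, 25, 28}; the non-residues are the remaining 15 nonzero classes.

3, 6, 11, 12, 13, 15, 17, 21, 22, 23, 24, 26, 27, 29, 30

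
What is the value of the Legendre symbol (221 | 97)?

1

First reduce: 221 ≡ 27 (mod 97).
Reciprocity: 27 ≡ 3 and 97 ≡ 1 (mod 4), so (27/97) = +(97/27).
Reduce top mod 27: now compute (16/27).
Pull out 2^4: since 27 ≡ 3 (mod 8), (2/27) = -1, so (2/27)^4 = +1.
Reached (1/27) = 1. Collecting the sign flips along the way, the symbol is +1.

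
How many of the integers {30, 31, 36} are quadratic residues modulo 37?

2

(30/37) = +1 → QR.
(31/37) = -1 → non-residue.
(36/37) = +1 → QR.
Total quadratic residues among the 3: 2.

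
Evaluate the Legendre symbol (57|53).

1

First reduce: 57 ≡ 4 (mod 53).
Pull out 2^2: since 53 ≡ 5 (mod 8), (2/53) = -1, so (2/53)^2 = +1.
Reached (1/53) = 1. Collecting the sign flips along the way, the symbol is +1.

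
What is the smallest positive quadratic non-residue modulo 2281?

7

(2/2281) = +1, so 2 is a residue.
(3/2281) = +1, so 3 is a residue.
(4/2281) = +1, so 4 is a residue.
(5/2281) = +1, so 5 is a residue.
(6/2281) = +1, so 6 is a residue.
(7/2281) = −1, so 7 is the smallest positive non-residue mod 2281.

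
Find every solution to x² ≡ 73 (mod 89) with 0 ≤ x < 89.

42, 47

89 ≡ 1 (mod 4), so we find a root by search.
Trying successive values, 42² = 1764 ≡ 73 (mod 89). The other root is 89 − 42 = 47.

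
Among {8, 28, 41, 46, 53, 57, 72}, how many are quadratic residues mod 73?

(8/73) = +1 → QR.
(28/73) = -1 → non-residue.
(41/73) = +1 → QR.
(46/73) = +1 → QR.
(53/73) = -1 → non-residue.
(57/73) = +1 → QR.
(72/73) = +1 → QR.
Total quadratic residues among the 7: 5.

5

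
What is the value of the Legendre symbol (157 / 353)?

Reciprocity: 157 ≡ 1 and 353 ≡ 1 (mod 4), so (157/353) = +(353/157).
Reduce top mod 157: now compute (39/157).
Reciprocity: 39 ≡ 3 and 157 ≡ 1 (mod 4), so (39/157) = +(157/39).
Reduce top mod 39: now compute (1/39).
Reached (1/39) = 1. Collecting the sign flips along the way, the symbol is +1.

1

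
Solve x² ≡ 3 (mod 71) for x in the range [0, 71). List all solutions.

28, 43

Since 71 ≡ 3 (mod 4), a square root of 3 is 3^((71+1)/4) = 3^18 mod 71.
Repeated squaring: 3^2≡9, 3^4≡10, 3^8≡29, 3^16≡60 (mod 71).
3^18 = 3^(16+2) ≡ 43 (mod 71).
Check: 43² = 1849 ≡ 3 (mod 71). The two roots are 28 and 43.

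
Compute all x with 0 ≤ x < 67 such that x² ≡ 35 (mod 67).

Since 67 ≡ 3 (mod 4), a square root of 35 is 35^((67+1)/4) = 35^17 mod 67.
Repeated squaring: 35^2≡19, 35^4≡26, 35^8≡6, 35^16≡36 (mod 67).
35^17 = 35^(16+1) ≡ 54 (mod 67).
Check: 54² = 2916 ≡ 35 (mod 67). The two roots are 13 and 54.

13, 54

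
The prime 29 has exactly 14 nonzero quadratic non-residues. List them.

Square k = 1,…,14 (k and 29−k give the same square):
1²=1, 2²=4, 3²=9, 4²=16, 5²=25, 6²≡7, 7²≡20, 8²≡6, 9²≡23, 10²≡13, 11²≡5, 12²≡28, 13²≡24, 14²≡22 (mod 29).
The residues are {1, 4, 5, 6, 7, 9, 13, 16, 20, 22, 23, 24, 25, 28}; the non-residues are the remaining 14 nonzero classes.

2 3 8 10 11 12 14 15 17 18 19 21 26 27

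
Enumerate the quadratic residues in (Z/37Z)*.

1, 3, 4, 7, 9, 10, 11, 12, 16, 21, 25, 26, 27, 28, 30, 33, 34, 36

Square k = 1,…,18 (k and 37−k give the same square):
1²=1, 2²=4, 3²=9, 4²=16, 5²=25, 6²=36, 7²≡12, 8²≡27, 9²≡7, 10²≡26, 11²≡10, 12²≡33, 13²≡21, 14²≡11, 15²≡3, 16²≡34, 17²≡30, 18²≡28 (mod 37).
So the quadratic residues mod 37 are {1, 3, 4, 7, 9, 10, 11, 12, 16, 21, 25, 26, 27, 28, 30, 33, 34, 36}.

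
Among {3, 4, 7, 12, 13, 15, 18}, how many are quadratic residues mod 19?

(3/19) = -1 → non-residue.
(4/19) = +1 → QR.
(7/19) = +1 → QR.
(12/19) = -1 → non-residue.
(13/19) = -1 → non-residue.
(15/19) = -1 → non-residue.
(18/19) = -1 → non-residue.
Total quadratic residues among the 7: 2.

2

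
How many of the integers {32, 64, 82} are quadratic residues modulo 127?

3

(32/127) = +1 → QR.
(64/127) = +1 → QR.
(82/127) = +1 → QR.
Total quadratic residues among the 3: 3.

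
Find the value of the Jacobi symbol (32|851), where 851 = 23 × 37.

-1

Pull out 2^5: since 851 ≡ 3 (mod 8), (2/851) = -1, so (2/851)^5 = -1.
Reached (1/851) = 1. Collecting the sign flips along the way, the symbol is -1.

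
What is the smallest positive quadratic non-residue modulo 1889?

3

(2/1889) = +1, so 2 is a residue.
(3/1889) = −1, so 3 is the smallest positive non-residue mod 1889.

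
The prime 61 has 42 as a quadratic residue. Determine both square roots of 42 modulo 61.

61 ≡ 1 (mod 4), so we find a root by search.
Trying successive values, 15² = 225 ≡ 42 (mod 61). The other root is 61 − 15 = 46.

15, 46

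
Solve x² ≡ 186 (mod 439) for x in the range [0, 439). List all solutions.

25, 414

Since 439 ≡ 3 (mod 4), a square root of 186 is 186^((439+1)/4) = 186^110 mod 439.
Repeated squaring: 186^2≡354, 186^4≡201, 186^8≡13, 186^16≡169, 186^32≡26, 186^64≡237 (mod 439).
186^110 = 186^(64+32+8+4+2) ≡ 25 (mod 439).
Check: 25² = 625 ≡ 186 (mod 439). The two roots are 25 and 414.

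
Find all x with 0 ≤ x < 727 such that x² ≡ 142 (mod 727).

Since 727 ≡ 3 (mod 4), a square root of 142 is 142^((727+1)/4) = 142^182 mod 727.
Repeated squaring: 142^2≡535, 142^4≡514, 142^8≡295, 142^16≡512, 142^32≡424, 142^64≡207, 142^128≡683 (mod 727).
142^182 = 142^(128+32+16+4+2) ≡ 589 (mod 727).
Check: 589² = 346921 ≡ 142 (mod 727). The two roots are 138 and 589.

138, 589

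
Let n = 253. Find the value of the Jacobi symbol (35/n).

Reciprocity: 35 ≡ 3 and 253 ≡ 1 (mod 4), so (35/253) = +(253/35).
Reduce top mod 35: now compute (8/35).
Pull out 2^3: since 35 ≡ 3 (mod 8), (2/35) = -1, so (2/35)^3 = -1.
Reached (1/35) = 1. Collecting the sign flips along the way, the symbol is -1.

-1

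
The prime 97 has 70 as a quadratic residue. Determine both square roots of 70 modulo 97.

97 ≡ 1 (mod 4), so we find a root by search.
Trying successive values, 19² = 361 ≡ 70 (mod 97). The other root is 97 − 19 = 78.

19, 78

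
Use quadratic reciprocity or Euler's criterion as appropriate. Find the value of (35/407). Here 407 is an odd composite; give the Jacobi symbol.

1

Reciprocity: 35 ≡ 3 and 407 ≡ 3 (mod 4), so (35/407) = −(407/35).
Reduce top mod 35: now compute (22/35).
Pull out 2: since 35 ≡ 3 (mod 8), (2/35) = -1.
Reciprocity: 11 ≡ 3 and 35 ≡ 3 (mod 4), so (11/35) = −(35/11).
Reduce top mod 11: now compute (2/11).
Pull out 2: since 11 ≡ 3 (mod 8), (2/11) = -1.
Reached (1/11) = 1. Collecting the sign flips along the way, the symbol is +1.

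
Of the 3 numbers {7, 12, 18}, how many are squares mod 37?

(7/37) = +1 → QR.
(12/37) = +1 → QR.
(18/37) = -1 → non-residue.
Total quadratic residues among the 3: 2.

2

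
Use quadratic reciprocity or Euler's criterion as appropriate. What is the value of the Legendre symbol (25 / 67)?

Euler's criterion: (25/67) ≡ 25^33 (mod 67).
25^2 ≡ 22 (mod 67)
25^4 ≡ 15 (mod 67)
25^8 ≡ 24 (mod 67)
25^16 ≡ 40 (mod 67)
25^32 ≡ 59 (mod 67)
25^33 = 25^(32+1) ≡ 1 (mod 67).
Result is 1, so (25/67) = 1.

1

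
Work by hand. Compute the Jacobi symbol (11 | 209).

0

Reciprocity: 11 ≡ 3 and 209 ≡ 1 (mod 4), so (11/209) = +(209/11).
Reduce top mod 11: now compute (0/11).
Top reduces to 0: gcd > 1, so the symbol is 0.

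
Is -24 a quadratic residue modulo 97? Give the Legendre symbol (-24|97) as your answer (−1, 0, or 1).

First reduce: -24 ≡ 73 (mod 97).
Reciprocity: 73 ≡ 1 and 97 ≡ 1 (mod 4), so (73/97) = +(97/73).
Reduce top mod 73: now compute (24/73).
Pull out 2^3: since 73 ≡ 1 (mod 8), (2/73) = +1, so (2/73)^3 = +1.
Reciprocity: 3 ≡ 3 and 73 ≡ 1 (mod 4), so (3/73) = +(73/3).
Reduce top mod 3: now compute (1/3).
Reached (1/3) = 1. Collecting the sign flips along the way, the symbol is +1.

1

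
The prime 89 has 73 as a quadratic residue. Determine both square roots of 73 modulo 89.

42, 47

89 ≡ 1 (mod 4), so we find a root by search.
Trying successive values, 42² = 1764 ≡ 73 (mod 89). The other root is 89 − 42 = 47.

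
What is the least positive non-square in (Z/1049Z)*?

3

(2/1049) = +1, so 2 is a residue.
(3/1049) = −1, so 3 is the smallest positive non-residue mod 1049.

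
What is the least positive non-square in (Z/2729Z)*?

3

(2/2729) = +1, so 2 is a residue.
(3/2729) = −1, so 3 is the smallest positive non-residue mod 2729.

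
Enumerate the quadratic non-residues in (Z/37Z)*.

Square k = 1,…,18 (k and 37−k give the same square):
1²=1, 2²=4, 3²=9, 4²=16, 5²=25, 6²=36, 7²≡12, 8²≡27, 9²≡7, 10²≡26, 11²≡10, 12²≡33, 13²≡21, 14²≡11, 15²≡3, 16²≡34, 17²≡30, 18²≡28 (mod 37).
The residues are {1, 3, 4, 7, 9, 10, 11, 12, 16, 21, 25, 26, 27, 28, 30, 33, 34, 36}; the non-residues are the remaining 18 nonzero classes.

2, 5, 6, 8, 13, 14, 15, 17, 18, 19, 20, 22, 23, 24, 29, 31, 32, 35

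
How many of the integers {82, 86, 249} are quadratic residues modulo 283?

(82/283) = -1 → non-residue.
(86/283) = +1 → QR.
(249/283) = -1 → non-residue.
Total quadratic residues among the 3: 1.

1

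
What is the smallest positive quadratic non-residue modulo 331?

2

(2/331) = −1, so 2 is the smallest positive non-residue mod 331.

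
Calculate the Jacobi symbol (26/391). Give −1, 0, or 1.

1

Pull out 2: since 391 ≡ 7 (mod 8), (2/391) = +1.
Reciprocity: 13 ≡ 1 and 391 ≡ 3 (mod 4), so (13/391) = +(391/13).
Reduce top mod 13: now compute (1/13).
Reached (1/13) = 1. Collecting the sign flips along the way, the symbol is +1.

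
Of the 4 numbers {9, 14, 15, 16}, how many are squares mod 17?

3

(9/17) = +1 → QR.
(14/17) = -1 → non-residue.
(15/17) = +1 → QR.
(16/17) = +1 → QR.
Total quadratic residues among the 4: 3.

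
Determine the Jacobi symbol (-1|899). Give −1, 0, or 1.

-1

First reduce: -1 ≡ 898 (mod 899).
Pull out 2: since 899 ≡ 3 (mod 8), (2/899) = -1.
Reciprocity: 449 ≡ 1 and 899 ≡ 3 (mod 4), so (449/899) = +(899/449).
Reduce top mod 449: now compute (1/449).
Reached (1/449) = 1. Collecting the sign flips along the way, the symbol is -1.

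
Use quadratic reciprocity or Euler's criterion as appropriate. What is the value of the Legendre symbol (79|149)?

Reciprocity: 79 ≡ 3 and 149 ≡ 1 (mod 4), so (79/149) = +(149/79).
Reduce top mod 79: now compute (70/79).
Pull out 2: since 79 ≡ 7 (mod 8), (2/79) = +1.
Reciprocity: 35 ≡ 3 and 79 ≡ 3 (mod 4), so (35/79) = −(79/35).
Reduce top mod 35: now compute (9/35).
Reciprocity: 9 ≡ 1 and 35 ≡ 3 (mod 4), so (9/35) = +(35/9).
Reduce top mod 9: now compute (8/9).
Pull out 2^3: since 9 ≡ 1 (mod 8), (2/9) = +1, so (2/9)^3 = +1.
Reached (1/9) = 1. Collecting the sign flips along the way, the symbol is -1.

-1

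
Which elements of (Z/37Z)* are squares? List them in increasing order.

Square k = 1,…,18 (k and 37−k give the same square):
1²=1, 2²=4, 3²=9, 4²=16, 5²=25, 6²=36, 7²≡12, 8²≡27, 9²≡7, 10²≡26, 11²≡10, 12²≡33, 13²≡21, 14²≡11, 15²≡3, 16²≡34, 17²≡30, 18²≡28 (mod 37).
So the quadratic residues mod 37 are {1, 3, 4, 7, 9, 10, 11, 12, 16, 21, 25, 26, 27, 28, 30, 33, 34, 36}.

1, 3, 4, 7, 9, 10, 11, 12, 16, 21, 25, 26, 27, 28, 30, 33, 34, 36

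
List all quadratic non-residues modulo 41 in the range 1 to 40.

Square k = 1,…,20 (k and 41−k give the same square):
1²=1, 2²=4, 3²=9, 4²=16, 5²=25, 6²=36, 7²≡8, 8²≡23, 9²≡40, 10²≡18, 11²≡39, 12²≡21, 13²≡5, 14²≡32, 15²≡20, 16²≡10, 17²≡2, 18²≡37, 19²≡33, 20²≡31 (mod 41).
The residues are {1, 2, 4, 5, 8, 9, 10, 16, 18, 20, 21, 23, 25, 31, 32, 33, 36, 37, 39, 40}; the non-residues are the remaining 20 nonzero classes.

3, 6, 7, 11, 12, 13, 14, 15, 17, 19, 22, 24, 26, 27, 28, 29, 30, 34, 35, 38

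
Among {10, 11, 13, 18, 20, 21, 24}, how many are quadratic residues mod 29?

(10/29) = -1 → non-residue.
(11/29) = -1 → non-residue.
(13/29) = +1 → QR.
(18/29) = -1 → non-residue.
(20/29) = +1 → QR.
(21/29) = -1 → non-residue.
(24/29) = +1 → QR.
Total quadratic residues among the 7: 3.

3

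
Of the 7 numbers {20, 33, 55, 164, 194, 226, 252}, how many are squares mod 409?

2

(20/409) = +1 → QR.
(33/409) = -1 → non-residue.
(55/409) = -1 → non-residue.
(164/409) = +1 → QR.
(194/409) = -1 → non-residue.
(226/409) = -1 → non-residue.
(252/409) = -1 → non-residue.
Total quadratic residues among the 7: 2.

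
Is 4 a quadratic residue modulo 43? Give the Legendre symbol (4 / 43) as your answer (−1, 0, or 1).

Pull out 2^2: since 43 ≡ 3 (mod 8), (2/43) = -1, so (2/43)^2 = +1.
Reached (1/43) = 1. Collecting the sign flips along the way, the symbol is +1.

1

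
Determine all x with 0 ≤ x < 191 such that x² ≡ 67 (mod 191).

81, 110

Since 191 ≡ 3 (mod 4), a square root of 67 is 67^((191+1)/4) = 67^48 mod 191.
Repeated squaring: 67^2≡96, 67^4≡48, 67^8≡12, 67^16≡144, 67^32≡108 (mod 191).
67^48 = 67^(32+16) ≡ 81 (mod 191).
Check: 81² = 6561 ≡ 67 (mod 191). The two roots are 81 and 110.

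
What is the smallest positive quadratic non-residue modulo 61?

(2/61) = −1, so 2 is the smallest positive non-residue mod 61.

2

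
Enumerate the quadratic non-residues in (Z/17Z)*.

3, 5, 6, 7, 10, 11, 12, 14

Square k = 1,…,8 (k and 17−k give the same square):
1²=1, 2²=4, 3²=9, 4²=16, 5²≡8, 6²≡2, 7²≡15, 8²≡13 (mod 17).
The residues are {1, 2, 4, 8, 9, 13, 15, 16}; the non-residues are the remaining 8 nonzero classes.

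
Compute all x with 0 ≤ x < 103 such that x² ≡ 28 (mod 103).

50, 53

Since 103 ≡ 3 (mod 4), a square root of 28 is 28^((103+1)/4) = 28^26 mod 103.
Repeated squaring: 28^2≡63, 28^4≡55, 28^8≡38, 28^16≡2 (mod 103).
28^26 = 28^(16+8+2) ≡ 50 (mod 103).
Check: 50² = 2500 ≡ 28 (mod 103). The two roots are 50 and 53.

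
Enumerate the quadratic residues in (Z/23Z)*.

Square k = 1,…,11 (k and 23−k give the same square):
1²=1, 2²=4, 3²=9, 4²=16, 5²≡2, 6²≡13, 7²≡3, 8²≡18, 9²≡12, 10²≡8, 11²≡6 (mod 23).
So the quadratic residues mod 23 are {1, 2, 3, 4, 6, 8, 9, 12, 13, 16, 18}.

1,2,3,4,6,8,9,12,13,16,18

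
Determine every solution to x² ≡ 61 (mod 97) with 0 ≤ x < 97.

97 ≡ 1 (mod 4), so we find a root by search.
Trying successive values, 35² = 1225 ≡ 61 (mod 97). The other root is 97 − 35 = 62.

35, 62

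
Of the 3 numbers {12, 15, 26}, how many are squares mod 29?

(12/29) = -1 → non-residue.
(15/29) = -1 → non-residue.
(26/29) = -1 → non-residue.
Total quadratic residues among the 3: 0.

0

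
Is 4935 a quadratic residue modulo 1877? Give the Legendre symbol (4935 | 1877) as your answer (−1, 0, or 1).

-1

First reduce: 4935 ≡ 1181 (mod 1877).
Reciprocity: 1181 ≡ 1 and 1877 ≡ 1 (mod 4), so (1181/1877) = +(1877/1181).
Reduce top mod 1181: now compute (696/1181).
Pull out 2^3: since 1181 ≡ 5 (mod 8), (2/1181) = -1, so (2/1181)^3 = -1.
Reciprocity: 87 ≡ 3 and 1181 ≡ 1 (mod 4), so (87/1181) = +(1181/87).
Reduce top mod 87: now compute (50/87).
Pull out 2: since 87 ≡ 7 (mod 8), (2/87) = +1.
Reciprocity: 25 ≡ 1 and 87 ≡ 3 (mod 4), so (25/87) = +(87/25).
Reduce top mod 25: now compute (12/25).
Pull out 2^2: since 25 ≡ 1 (mod 8), (2/25) = +1, so (2/25)^2 = +1.
Reciprocity: 3 ≡ 3 and 25 ≡ 1 (mod 4), so (3/25) = +(25/3).
Reduce top mod 3: now compute (1/3).
Reached (1/3) = 1. Collecting the sign flips along the way, the symbol is -1.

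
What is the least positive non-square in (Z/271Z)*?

(2/271) = +1, so 2 is a residue.
(3/271) = −1, so 3 is the smallest positive non-residue mod 271.

3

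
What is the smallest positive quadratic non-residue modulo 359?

7

(2/359) = +1, so 2 is a residue.
(3/359) = +1, so 3 is a residue.
(4/359) = +1, so 4 is a residue.
(5/359) = +1, so 5 is a residue.
(6/359) = +1, so 6 is a residue.
(7/359) = −1, so 7 is the smallest positive non-residue mod 359.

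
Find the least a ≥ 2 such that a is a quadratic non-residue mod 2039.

(2/2039) = +1, so 2 is a residue.
(3/2039) = +1, so 3 is a residue.
(4/2039) = +1, so 4 is a residue.
(5/2039) = +1, so 5 is a residue.
(6/2039) = +1, so 6 is a residue.
(7/2039) = −1, so 7 is the smallest positive non-residue mod 2039.

7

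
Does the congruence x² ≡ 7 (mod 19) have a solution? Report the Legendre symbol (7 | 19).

Euler's criterion: (7/19) ≡ 7^9 (mod 19).
7^2 ≡ 11 (mod 19)
7^4 ≡ 7 (mod 19)
7^8 ≡ 11 (mod 19)
7^9 = 7^(8+1) ≡ 1 (mod 19).
Result is 1, so (7/19) = 1.

1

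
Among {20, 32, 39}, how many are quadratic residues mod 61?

2

(20/61) = +1 → QR.
(32/61) = -1 → non-residue.
(39/61) = +1 → QR.
Total quadratic residues among the 3: 2.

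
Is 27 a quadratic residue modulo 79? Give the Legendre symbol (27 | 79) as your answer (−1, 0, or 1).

Reciprocity: 27 ≡ 3 and 79 ≡ 3 (mod 4), so (27/79) = −(79/27).
Reduce top mod 27: now compute (25/27).
Reciprocity: 25 ≡ 1 and 27 ≡ 3 (mod 4), so (25/27) = +(27/25).
Reduce top mod 25: now compute (2/25).
Pull out 2: since 25 ≡ 1 (mod 8), (2/25) = +1.
Reached (1/25) = 1. Collecting the sign flips along the way, the symbol is -1.

-1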